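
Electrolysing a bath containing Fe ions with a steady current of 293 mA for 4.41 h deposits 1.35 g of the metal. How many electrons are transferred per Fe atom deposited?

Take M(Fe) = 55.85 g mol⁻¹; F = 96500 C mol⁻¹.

2

Q = I·t = 0.2930 A × 15876 s = 4652 C, so n(e⁻) = 4652/96500 = 0.04820 mol.
n(Fe) deposited = 1.35 / 55.85 = 0.02417 mol.
Electrons per atom = n(e⁻)/n(Fe) = 0.04820 / 0.02417 = 1.99 ≈ 2, so the ion is Fe²⁺.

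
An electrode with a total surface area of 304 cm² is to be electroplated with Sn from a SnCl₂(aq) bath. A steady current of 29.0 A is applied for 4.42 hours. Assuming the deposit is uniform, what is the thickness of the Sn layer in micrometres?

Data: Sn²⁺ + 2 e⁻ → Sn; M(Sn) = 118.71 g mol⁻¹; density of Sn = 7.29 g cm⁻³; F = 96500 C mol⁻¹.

1280 μm

Q = I·t = 29.00 × 15912 = 461400 C; n(e⁻) = 4.782 mol.
n(Sn) = n(e⁻)/2 = 2.391 mol, so m = 2.391 × 118.71 = 283.8 g.
Volume = m/ρ = 283.8 / 7.29 = 38.93 cm³.
Thickness = V/A = 38.93 / 304 = 0.128 cm = 1280 μm.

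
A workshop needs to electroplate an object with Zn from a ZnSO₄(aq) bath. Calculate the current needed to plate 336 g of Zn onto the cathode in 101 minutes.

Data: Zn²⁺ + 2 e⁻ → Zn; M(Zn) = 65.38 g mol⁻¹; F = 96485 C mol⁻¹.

n(Zn) = 336 / 65.38 = 5.139 mol.
n(e⁻) = 2 × 5.139 = 10.28 mol.
Q = n(e⁻)·F = 10.28 × 96485 = 991700 C.
I = Q/t = 991700 / 6060.0 s = 164 A.

164 A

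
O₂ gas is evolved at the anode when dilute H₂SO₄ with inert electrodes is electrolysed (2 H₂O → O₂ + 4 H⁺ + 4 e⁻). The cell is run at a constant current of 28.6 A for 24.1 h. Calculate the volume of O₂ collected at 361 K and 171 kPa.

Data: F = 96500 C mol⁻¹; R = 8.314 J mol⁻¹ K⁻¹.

113 L

Q = I·t = 28.60 A × 86760 s = 2481000 C.
n(e⁻) = Q/F = 2481000 / 96500 = 25.71 mol.
4 electrons are transferred per O₂ molecule, so n(O₂) = 25.71 / 4 = 6.428 mol.
V = nRT/P = (6.428 × 8.314 × 361) / (171 × 10³ Pa) = 0.113 m³ = 113 L.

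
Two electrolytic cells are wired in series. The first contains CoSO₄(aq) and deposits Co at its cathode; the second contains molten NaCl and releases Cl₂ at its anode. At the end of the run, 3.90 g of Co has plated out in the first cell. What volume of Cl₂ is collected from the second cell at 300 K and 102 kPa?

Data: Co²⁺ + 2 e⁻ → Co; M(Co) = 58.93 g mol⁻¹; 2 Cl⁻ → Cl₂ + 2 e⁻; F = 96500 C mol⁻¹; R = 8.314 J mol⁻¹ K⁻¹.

1.62 L

n(Co) = 3.90 / 58.93 = 0.06618 mol, so n(e⁻) = 2 × 0.06618 = 0.1324 mol.
The cells are in series, so the same 0.1324 mol of electrons passes through the second cell.
2 Cl⁻ → Cl₂ + 2 e⁻ — 2 mol e⁻ per mol Cl₂, so n(Cl₂) = 0.1324/2 = 0.06618 mol.
V = nRT/P = (0.06618 × 8.314 × 300) / (102 × 10³) = 0.00162 m³ = 1.62 L.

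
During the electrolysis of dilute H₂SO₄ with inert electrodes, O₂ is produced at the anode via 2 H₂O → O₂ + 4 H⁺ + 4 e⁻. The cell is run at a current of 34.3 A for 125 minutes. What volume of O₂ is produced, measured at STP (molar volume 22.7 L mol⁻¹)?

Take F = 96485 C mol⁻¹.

Q = I·t = 34.30 A × 7500.0 s = 257200 C.
n(e⁻) = Q/F = 257200 / 96485 = 2.666 mol.
4 electrons are transferred per O₂ molecule, so n(O₂) = 2.666 / 4 = 0.6666 mol.
V = n × V_m = 0.6666 × 22.7 = 15.1 L.

15.1 L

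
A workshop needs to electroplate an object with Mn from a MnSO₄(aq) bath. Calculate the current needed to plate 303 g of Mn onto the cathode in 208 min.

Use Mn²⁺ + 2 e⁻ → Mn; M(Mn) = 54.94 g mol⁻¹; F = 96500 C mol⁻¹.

85.3 A

n(Mn) = 303 / 54.94 = 5.515 mol.
n(e⁻) = 2 × 5.515 = 11.03 mol.
Q = n(e⁻)·F = 11.03 × 96500 = 1064000 C.
I = Q/t = 1064000 / 12480 s = 85.3 A.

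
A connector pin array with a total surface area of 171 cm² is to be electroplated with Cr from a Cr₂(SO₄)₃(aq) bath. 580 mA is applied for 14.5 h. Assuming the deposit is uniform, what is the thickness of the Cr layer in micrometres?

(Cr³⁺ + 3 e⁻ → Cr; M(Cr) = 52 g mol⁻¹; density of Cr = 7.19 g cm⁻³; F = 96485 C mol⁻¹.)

44.2 μm

Q = I·t = 0.5800 × 52200 = 30280 C; n(e⁻) = 0.3138 mol.
n(Cr) = n(e⁻)/3 = 0.1046 mol, so m = 0.1046 × 52 = 5.439 g.
Volume = m/ρ = 5.439 / 7.19 = 0.7565 cm³.
Thickness = V/A = 0.7565 / 171 = 0.00442 cm = 44.2 μm.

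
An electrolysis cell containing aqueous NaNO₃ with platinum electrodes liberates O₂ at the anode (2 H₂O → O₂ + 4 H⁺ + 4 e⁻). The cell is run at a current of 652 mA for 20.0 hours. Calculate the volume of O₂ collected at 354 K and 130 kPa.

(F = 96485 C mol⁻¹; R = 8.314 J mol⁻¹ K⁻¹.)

2.75 L

Q = I·t = 0.6520 A × 72000 s = 46940 C.
n(e⁻) = Q/F = 46940 / 96485 = 0.4865 mol.
4 electrons are transferred per O₂ molecule, so n(O₂) = 0.4865 / 4 = 0.1216 mol.
V = nRT/P = (0.1216 × 8.314 × 354) / (130 × 10³ Pa) = 0.00275 m³ = 2.75 L.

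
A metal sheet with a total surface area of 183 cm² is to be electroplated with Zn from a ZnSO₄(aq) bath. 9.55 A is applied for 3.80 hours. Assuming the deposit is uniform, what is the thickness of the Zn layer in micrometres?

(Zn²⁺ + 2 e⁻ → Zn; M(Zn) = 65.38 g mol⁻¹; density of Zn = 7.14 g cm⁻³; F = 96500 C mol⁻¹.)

Q = I·t = 9.550 × 13680 = 130600 C; n(e⁻) = 1.354 mol.
n(Zn) = n(e⁻)/2 = 0.6769 mol, so m = 0.6769 × 65.38 = 44.26 g.
Volume = m/ρ = 44.26 / 7.14 = 6.198 cm³.
Thickness = V/A = 6.198 / 183 = 0.0339 cm = 339 μm.

339 μm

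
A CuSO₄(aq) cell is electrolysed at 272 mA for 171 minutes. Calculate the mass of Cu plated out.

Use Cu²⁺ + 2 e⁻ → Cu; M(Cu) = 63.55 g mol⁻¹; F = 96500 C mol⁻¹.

Q = I·t = 0.2720 A × 10260 s = 2791 C.
n(e⁻) = Q/F = 2791 / 96500 = 0.02892 mol.
Cu²⁺ + 2 e⁻ → Cu, so n(Cu) = n(e⁻)/2 = 0.01446 mol.
m = n·M = 0.01446 × 63.55 = 0.919 g.

0.919 g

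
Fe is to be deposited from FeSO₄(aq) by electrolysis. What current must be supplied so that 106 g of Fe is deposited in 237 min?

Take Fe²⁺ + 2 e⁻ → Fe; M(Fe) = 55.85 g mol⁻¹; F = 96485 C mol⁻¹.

25.8 A

n(Fe) = 106 / 55.85 = 1.898 mol.
n(e⁻) = 2 × 1.898 = 3.796 mol.
Q = n(e⁻)·F = 3.796 × 96485 = 366200 C.
I = Q/t = 366200 / 14220 s = 25.8 A.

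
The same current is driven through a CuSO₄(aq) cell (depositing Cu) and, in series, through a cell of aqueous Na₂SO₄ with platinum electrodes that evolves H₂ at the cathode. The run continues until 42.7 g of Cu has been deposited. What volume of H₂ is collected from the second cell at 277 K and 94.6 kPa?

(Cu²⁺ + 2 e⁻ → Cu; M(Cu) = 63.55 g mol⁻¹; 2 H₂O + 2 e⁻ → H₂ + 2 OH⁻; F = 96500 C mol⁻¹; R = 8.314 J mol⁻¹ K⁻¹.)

n(Cu) = 42.7 / 63.55 = 0.6719 mol, so n(e⁻) = 2 × 0.6719 = 1.344 mol.
The cells are in series, so the same 1.344 mol of electrons passes through the second cell.
2 H₂O + 2 e⁻ → H₂ + 2 OH⁻ — 2 mol e⁻ per mol H₂, so n(H₂) = 1.344/2 = 0.6719 mol.
V = nRT/P = (0.6719 × 8.314 × 277) / (94.6 × 10³) = 0.0164 m³ = 16.4 L.

16.4 L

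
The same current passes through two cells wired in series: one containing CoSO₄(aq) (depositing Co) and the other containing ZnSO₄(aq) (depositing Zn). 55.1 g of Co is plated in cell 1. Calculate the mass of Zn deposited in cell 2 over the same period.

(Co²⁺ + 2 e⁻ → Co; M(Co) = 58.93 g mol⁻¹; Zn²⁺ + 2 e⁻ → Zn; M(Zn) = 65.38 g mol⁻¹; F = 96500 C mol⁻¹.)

61.1 g

n(Co) = 55.1 / 58.93 = 0.9350 mol.
Since Co²⁺ + 2 e⁻ → Co, n(e⁻) passed = 2 × 0.9350 = 1.870 mol.
Cells in series carry the same charge, so the same 1.870 mol of electrons passes through cell 2.
Zn²⁺ + 2 e⁻ → Zn, so n(Zn) = 1.870 / 2 = 0.9350 mol.
m(Zn) = 0.9350 × 65.38 = 61.1 g.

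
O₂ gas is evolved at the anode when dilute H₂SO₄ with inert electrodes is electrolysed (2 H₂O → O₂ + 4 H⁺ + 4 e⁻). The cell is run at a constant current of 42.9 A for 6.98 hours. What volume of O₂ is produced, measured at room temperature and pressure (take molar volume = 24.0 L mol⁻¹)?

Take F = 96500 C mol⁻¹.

Q = I·t = 42.90 A × 25128 s = 1078000 C.
n(e⁻) = Q/F = 1078000 / 96500 = 11.17 mol.
4 electrons are transferred per O₂ molecule, so n(O₂) = 11.17 / 4 = 2.793 mol.
V = n × V_m = 2.793 × 24.0 = 67.0 L.

67.0 L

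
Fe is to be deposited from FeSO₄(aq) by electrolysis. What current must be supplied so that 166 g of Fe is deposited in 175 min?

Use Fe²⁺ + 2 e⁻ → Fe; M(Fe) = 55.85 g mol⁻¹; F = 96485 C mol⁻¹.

54.6 A

n(Fe) = 166 / 55.85 = 2.972 mol.
n(e⁻) = 2 × 2.972 = 5.944 mol.
Q = n(e⁻)·F = 5.944 × 96485 = 573600 C.
I = Q/t = 573600 / 10500 s = 54.6 A.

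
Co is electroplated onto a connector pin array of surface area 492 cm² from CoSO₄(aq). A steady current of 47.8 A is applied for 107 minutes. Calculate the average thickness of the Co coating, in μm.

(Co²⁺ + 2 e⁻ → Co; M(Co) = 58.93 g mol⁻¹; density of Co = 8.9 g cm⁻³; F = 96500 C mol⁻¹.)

Q = I·t = 47.80 × 6420.0 = 306900 C; n(e⁻) = 3.180 mol.
n(Co) = n(e⁻)/2 = 1.590 mol, so m = 1.590 × 58.93 = 93.70 g.
Volume = m/ρ = 93.70 / 8.9 = 10.53 cm³.
Thickness = V/A = 10.53 / 492 = 0.0214 cm = 214 μm.

214 μm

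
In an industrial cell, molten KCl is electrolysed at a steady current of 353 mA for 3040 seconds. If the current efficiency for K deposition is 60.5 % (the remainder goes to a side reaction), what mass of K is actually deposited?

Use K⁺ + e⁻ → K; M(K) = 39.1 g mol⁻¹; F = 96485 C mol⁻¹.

0.263 g

Q = I·t = 0.3530 × 3040.0 = 1073 C.
n(e⁻) = 1073/96485 = 0.01112 mol; theoretically n(K) = 0.01112/1 = 0.01112 mol, m_theo = 0.4349 g.
At 60.5 % efficiency, m_actual = 0.605 × 0.4349 = 0.263 g.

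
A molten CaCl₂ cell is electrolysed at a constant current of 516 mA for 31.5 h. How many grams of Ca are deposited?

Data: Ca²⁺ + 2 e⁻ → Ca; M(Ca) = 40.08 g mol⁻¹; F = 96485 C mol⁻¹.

Q = I·t = 0.5160 A × 113400 s = 58510 C.
n(e⁻) = Q/F = 58510 / 96485 = 0.6065 mol.
Ca²⁺ + 2 e⁻ → Ca, so n(Ca) = n(e⁻)/2 = 0.3032 mol.
m = n·M = 0.3032 × 40.08 = 12.2 g.

12.2 g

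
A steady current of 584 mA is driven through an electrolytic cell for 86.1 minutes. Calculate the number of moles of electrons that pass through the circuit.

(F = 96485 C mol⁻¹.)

0.0313 mol

Q = I·t = 0.5840 A × 5166.0 s = 3017 C.
n(e⁻) = Q/F = 3017 / 96485 = 0.0313 mol.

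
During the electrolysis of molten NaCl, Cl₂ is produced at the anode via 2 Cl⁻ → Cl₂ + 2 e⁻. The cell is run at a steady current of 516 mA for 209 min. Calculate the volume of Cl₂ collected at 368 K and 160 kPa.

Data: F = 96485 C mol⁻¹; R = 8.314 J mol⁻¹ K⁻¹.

0.641 L

Q = I·t = 0.5160 A × 12540 s = 6471 C.
n(e⁻) = Q/F = 6471 / 96485 = 0.06706 mol.
2 electrons are transferred per Cl₂ molecule, so n(Cl₂) = 0.06706 / 2 = 0.03353 mol.
V = nRT/P = (0.03353 × 8.314 × 368) / (160 × 10³ Pa) = 6.41 × 10⁻⁴ m³ = 0.641 L.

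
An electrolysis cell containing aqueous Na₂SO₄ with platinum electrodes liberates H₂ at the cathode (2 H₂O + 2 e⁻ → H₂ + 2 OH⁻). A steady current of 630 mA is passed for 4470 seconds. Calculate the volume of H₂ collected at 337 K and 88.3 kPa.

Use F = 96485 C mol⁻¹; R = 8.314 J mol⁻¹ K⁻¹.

0.463 L

Q = I·t = 0.6300 A × 4470.0 s = 2816 C.
n(e⁻) = Q/F = 2816 / 96485 = 0.02919 mol.
2 electrons are transferred per H₂ molecule, so n(H₂) = 0.02919 / 2 = 0.01459 mol.
V = nRT/P = (0.01459 × 8.314 × 337) / (88.3 × 10³ Pa) = 4.63 × 10⁻⁴ m³ = 0.463 L.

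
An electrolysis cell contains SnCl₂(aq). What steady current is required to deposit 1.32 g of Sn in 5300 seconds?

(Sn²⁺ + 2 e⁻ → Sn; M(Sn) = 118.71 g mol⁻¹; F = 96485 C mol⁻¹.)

n(Sn) = 1.32 / 118.71 = 0.01112 mol.
n(e⁻) = 2 × 0.01112 = 0.02224 mol.
Q = n(e⁻)·F = 0.02224 × 96485 = 2146 C.
I = Q/t = 2146 / 5300.0 s = 0.405 A.

0.405 A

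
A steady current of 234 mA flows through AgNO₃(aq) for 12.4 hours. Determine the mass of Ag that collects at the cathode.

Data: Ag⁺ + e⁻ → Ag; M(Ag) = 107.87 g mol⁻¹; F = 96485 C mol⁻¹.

Q = I·t = 0.2340 A × 44640 s = 10450 C.
n(e⁻) = Q/F = 10450 / 96485 = 0.1083 mol.
Ag⁺ + e⁻ → Ag, so n(Ag) = n(e⁻)/1 = 0.1083 mol.
m = n·M = 0.1083 × 107.87 = 11.7 g.

11.7 g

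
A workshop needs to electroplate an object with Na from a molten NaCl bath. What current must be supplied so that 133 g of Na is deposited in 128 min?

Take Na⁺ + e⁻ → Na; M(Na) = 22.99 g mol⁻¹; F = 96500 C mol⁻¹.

n(Na) = 133 / 22.99 = 5.785 mol.
n(e⁻) = 1 × 5.785 = 5.785 mol.
Q = n(e⁻)·F = 5.785 × 96500 = 558300 C.
I = Q/t = 558300 / 7680.0 s = 72.7 A.

72.7 A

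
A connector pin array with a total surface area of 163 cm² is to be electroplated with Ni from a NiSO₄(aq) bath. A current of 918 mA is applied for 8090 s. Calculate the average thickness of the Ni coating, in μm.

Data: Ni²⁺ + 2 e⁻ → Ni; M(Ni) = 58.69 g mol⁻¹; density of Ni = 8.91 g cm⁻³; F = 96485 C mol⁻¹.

Q = I·t = 0.9180 × 8090.0 = 7427 C; n(e⁻) = 0.07697 mol.
n(Ni) = n(e⁻)/2 = 0.03849 mol, so m = 0.03849 × 58.69 = 2.259 g.
Volume = m/ρ = 2.259 / 8.91 = 0.2535 cm³.
Thickness = V/A = 0.2535 / 163 = 0.00156 cm = 15.6 μm.

15.6 μm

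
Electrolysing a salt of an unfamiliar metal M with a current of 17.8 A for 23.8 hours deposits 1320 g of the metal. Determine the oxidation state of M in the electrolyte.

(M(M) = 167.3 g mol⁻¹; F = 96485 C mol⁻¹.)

Q = I·t = 17.80 A × 85680 s = 1525000 C, so n(e⁻) = 1525000/96485 = 15.81 mol.
n(M) deposited = 1320 / 167.3 = 7.890 mol.
Electrons per atom = n(e⁻)/n(M) = 15.81 / 7.890 = 2.00 ≈ 2, so the ion is M²⁺.

+2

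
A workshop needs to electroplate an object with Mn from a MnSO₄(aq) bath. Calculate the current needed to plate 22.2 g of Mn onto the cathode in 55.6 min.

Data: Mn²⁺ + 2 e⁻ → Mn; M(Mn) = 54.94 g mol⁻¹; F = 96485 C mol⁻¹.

23.4 A

n(Mn) = 22.2 / 54.94 = 0.4041 mol.
n(e⁻) = 2 × 0.4041 = 0.8082 mol.
Q = n(e⁻)·F = 0.8082 × 96485 = 77970 C.
I = Q/t = 77970 / 3336.0 s = 23.4 A.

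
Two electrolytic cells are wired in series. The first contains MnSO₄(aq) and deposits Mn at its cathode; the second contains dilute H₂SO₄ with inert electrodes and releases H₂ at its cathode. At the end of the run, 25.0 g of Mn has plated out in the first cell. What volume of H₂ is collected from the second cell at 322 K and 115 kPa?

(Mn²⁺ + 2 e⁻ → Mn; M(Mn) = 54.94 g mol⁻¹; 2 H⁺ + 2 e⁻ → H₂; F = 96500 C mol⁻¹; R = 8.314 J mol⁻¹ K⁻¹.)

n(Mn) = 25.0 / 54.94 = 0.4550 mol, so n(e⁻) = 2 × 0.4550 = 0.9101 mol.
The cells are in series, so the same 0.9101 mol of electrons passes through the second cell.
2 H⁺ + 2 e⁻ → H₂ — 2 mol e⁻ per mol H₂, so n(H₂) = 0.9101/2 = 0.4550 mol.
V = nRT/P = (0.4550 × 8.314 × 322) / (115 × 10³) = 0.0106 m³ = 10.6 L.

10.6 L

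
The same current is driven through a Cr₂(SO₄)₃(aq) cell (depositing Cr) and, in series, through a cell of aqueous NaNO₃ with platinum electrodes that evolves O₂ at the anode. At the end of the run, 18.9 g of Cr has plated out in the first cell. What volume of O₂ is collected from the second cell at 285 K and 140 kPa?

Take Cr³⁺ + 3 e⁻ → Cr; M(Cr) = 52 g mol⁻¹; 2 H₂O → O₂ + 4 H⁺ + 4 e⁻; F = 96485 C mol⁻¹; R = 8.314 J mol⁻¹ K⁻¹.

4.61 L

n(Cr) = 18.9 / 52 = 0.3635 mol, so n(e⁻) = 3 × 0.3635 = 1.090 mol.
The cells are in series, so the same 1.090 mol of electrons passes through the second cell.
2 H₂O → O₂ + 4 H⁺ + 4 e⁻ — 4 mol e⁻ per mol O₂, so n(O₂) = 1.090/4 = 0.2726 mol.
V = nRT/P = (0.2726 × 8.314 × 285) / (140 × 10³) = 0.00461 m³ = 4.61 L.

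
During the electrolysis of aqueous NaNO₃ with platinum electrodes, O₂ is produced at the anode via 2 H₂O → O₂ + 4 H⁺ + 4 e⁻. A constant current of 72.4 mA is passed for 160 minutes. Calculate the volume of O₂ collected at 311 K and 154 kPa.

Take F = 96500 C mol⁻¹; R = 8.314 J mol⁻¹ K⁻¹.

Q = I·t = 0.07240 A × 9600.0 s = 695.0 C.
n(e⁻) = Q/F = 695.0 / 96500 = 0.007202 mol.
4 electrons are transferred per O₂ molecule, so n(O₂) = 0.007202 / 4 = 0.001801 mol.
V = nRT/P = (0.001801 × 8.314 × 311) / (154 × 10³ Pa) = 3.02 × 10⁻⁵ m³ = 0.0302 L.

0.0302 L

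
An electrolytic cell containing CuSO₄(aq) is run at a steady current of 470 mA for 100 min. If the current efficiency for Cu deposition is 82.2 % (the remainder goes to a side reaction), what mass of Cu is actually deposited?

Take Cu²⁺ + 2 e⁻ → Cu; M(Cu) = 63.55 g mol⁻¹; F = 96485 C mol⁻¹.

0.763 g

Q = I·t = 0.4700 × 6000.0 = 2820 C.
n(e⁻) = 2820/96485 = 0.02923 mol; theoretically n(Cu) = 0.02923/2 = 0.01461 mol, m_theo = 0.9287 g.
At 82.2 % efficiency, m_actual = 0.822 × 0.9287 = 0.763 g.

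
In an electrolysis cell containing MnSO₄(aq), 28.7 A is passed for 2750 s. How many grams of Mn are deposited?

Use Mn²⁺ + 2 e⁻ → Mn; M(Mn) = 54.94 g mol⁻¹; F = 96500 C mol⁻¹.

22.5 g

Q = I·t = 28.70 A × 2750.0 s = 78920 C.
n(e⁻) = Q/F = 78920 / 96500 = 0.8179 mol.
Mn²⁺ + 2 e⁻ → Mn, so n(Mn) = n(e⁻)/2 = 0.4089 mol.
m = n·M = 0.4089 × 54.94 = 22.5 g.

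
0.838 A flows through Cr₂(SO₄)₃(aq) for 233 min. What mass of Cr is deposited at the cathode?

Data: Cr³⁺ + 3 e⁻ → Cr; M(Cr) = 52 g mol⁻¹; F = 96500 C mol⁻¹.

Q = I·t = 0.8380 A × 13980 s = 11720 C.
n(e⁻) = Q/F = 11720 / 96500 = 0.1214 mol.
Cr³⁺ + 3 e⁻ → Cr, so n(Cr) = n(e⁻)/3 = 0.04047 mol.
m = n·M = 0.04047 × 52 = 2.10 g.

2.10 g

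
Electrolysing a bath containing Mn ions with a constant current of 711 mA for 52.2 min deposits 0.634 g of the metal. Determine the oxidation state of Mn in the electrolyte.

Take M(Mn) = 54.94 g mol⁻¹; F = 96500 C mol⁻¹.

Q = I·t = 0.7110 A × 3132.0 s = 2227 C, so n(e⁻) = 2227/96500 = 0.02308 mol.
n(Mn) deposited = 0.634 / 54.94 = 0.01154 mol.
Electrons per atom = n(e⁻)/n(Mn) = 0.02308 / 0.01154 = 2.00 ≈ 2, so the ion is Mn²⁺.

+2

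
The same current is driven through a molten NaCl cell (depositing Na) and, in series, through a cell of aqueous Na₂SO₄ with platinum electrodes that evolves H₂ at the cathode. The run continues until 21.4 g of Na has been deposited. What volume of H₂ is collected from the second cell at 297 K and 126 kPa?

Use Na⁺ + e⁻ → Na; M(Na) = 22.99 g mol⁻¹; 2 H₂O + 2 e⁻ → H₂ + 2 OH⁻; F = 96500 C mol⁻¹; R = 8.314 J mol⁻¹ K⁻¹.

n(Na) = 21.4 / 22.99 = 0.9308 mol, so n(e⁻) = 1 × 0.9308 = 0.9308 mol.
The cells are in series, so the same 0.9308 mol of electrons passes through the second cell.
2 H₂O + 2 e⁻ → H₂ + 2 OH⁻ — 2 mol e⁻ per mol H₂, so n(H₂) = 0.9308/2 = 0.4654 mol.
V = nRT/P = (0.4654 × 8.314 × 297) / (126 × 10³) = 0.00912 m³ = 9.12 L.

9.12 L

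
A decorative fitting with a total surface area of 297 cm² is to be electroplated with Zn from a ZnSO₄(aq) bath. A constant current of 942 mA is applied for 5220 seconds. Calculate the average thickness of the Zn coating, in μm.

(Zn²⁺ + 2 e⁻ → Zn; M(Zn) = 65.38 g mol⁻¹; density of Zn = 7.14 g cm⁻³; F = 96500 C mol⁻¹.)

7.86 μm

Q = I·t = 0.9420 × 5220.0 = 4917 C; n(e⁻) = 0.05096 mol.
n(Zn) = n(e⁻)/2 = 0.02548 mol, so m = 0.02548 × 65.38 = 1.666 g.
Volume = m/ρ = 1.666 / 7.14 = 0.2333 cm³.
Thickness = V/A = 0.2333 / 297 = 7.86 × 10⁻⁴ cm = 7.86 μm.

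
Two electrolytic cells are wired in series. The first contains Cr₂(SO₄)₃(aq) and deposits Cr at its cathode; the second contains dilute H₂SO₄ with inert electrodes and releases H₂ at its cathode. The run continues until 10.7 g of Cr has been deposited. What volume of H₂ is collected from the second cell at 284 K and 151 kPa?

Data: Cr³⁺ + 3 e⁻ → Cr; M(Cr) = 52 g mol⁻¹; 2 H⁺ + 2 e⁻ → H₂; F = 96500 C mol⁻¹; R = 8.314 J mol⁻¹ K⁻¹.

4.83 L

n(Cr) = 10.7 / 52 = 0.2058 mol, so n(e⁻) = 3 × 0.2058 = 0.6173 mol.
The cells are in series, so the same 0.6173 mol of electrons passes through the second cell.
2 H⁺ + 2 e⁻ → H₂ — 2 mol e⁻ per mol H₂, so n(H₂) = 0.6173/2 = 0.3087 mol.
V = nRT/P = (0.3087 × 8.314 × 284) / (151 × 10³) = 0.00483 m³ = 4.83 L.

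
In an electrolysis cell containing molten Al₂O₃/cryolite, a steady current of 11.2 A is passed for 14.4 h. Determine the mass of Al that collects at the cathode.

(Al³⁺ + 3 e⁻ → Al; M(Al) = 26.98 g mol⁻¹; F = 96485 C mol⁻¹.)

Q = I·t = 11.20 A × 51840 s = 580600 C.
n(e⁻) = Q/F = 580600 / 96485 = 6.018 mol.
Al³⁺ + 3 e⁻ → Al, so n(Al) = n(e⁻)/3 = 2.006 mol.
m = n·M = 2.006 × 26.98 = 54.1 g.

54.1 g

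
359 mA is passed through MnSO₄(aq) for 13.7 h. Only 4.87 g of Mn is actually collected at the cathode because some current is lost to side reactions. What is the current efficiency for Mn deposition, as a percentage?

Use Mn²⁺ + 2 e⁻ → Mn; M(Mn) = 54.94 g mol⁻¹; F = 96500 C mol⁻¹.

96.6 %

Q = I·t = 0.3590 × 49320 = 17710 C; n(e⁻) = 17710/96500 = 0.1835 mol.
Theoretical n(Mn) = n(e⁻)/2 = 0.09174 mol, i.e. m_theo = 0.09174 × 54.94 = 5.040 g.
Efficiency = m_actual / m_theo = 4.87 / 5.040 = 96.6 %.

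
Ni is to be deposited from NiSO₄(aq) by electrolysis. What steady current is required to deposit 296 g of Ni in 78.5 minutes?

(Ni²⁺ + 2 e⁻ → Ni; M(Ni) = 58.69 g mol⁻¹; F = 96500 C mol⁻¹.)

n(Ni) = 296 / 58.69 = 5.043 mol.
n(e⁻) = 2 × 5.043 = 10.09 mol.
Q = n(e⁻)·F = 10.09 × 96500 = 973400 C.
I = Q/t = 973400 / 4710.0 s = 207 A.

207 A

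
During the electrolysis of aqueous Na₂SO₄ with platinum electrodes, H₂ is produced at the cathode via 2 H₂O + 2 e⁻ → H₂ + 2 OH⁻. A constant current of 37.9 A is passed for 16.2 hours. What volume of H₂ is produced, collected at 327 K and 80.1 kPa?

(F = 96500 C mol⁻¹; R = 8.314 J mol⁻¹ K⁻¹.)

389 L

Q = I·t = 37.90 A × 58320 s = 2210000 C.
n(e⁻) = Q/F = 2210000 / 96500 = 22.90 mol.
2 electrons are transferred per H₂ molecule, so n(H₂) = 22.90 / 2 = 11.45 mol.
V = nRT/P = (11.45 × 8.314 × 327) / (80.1 × 10³ Pa) = 0.389 m³ = 389 L.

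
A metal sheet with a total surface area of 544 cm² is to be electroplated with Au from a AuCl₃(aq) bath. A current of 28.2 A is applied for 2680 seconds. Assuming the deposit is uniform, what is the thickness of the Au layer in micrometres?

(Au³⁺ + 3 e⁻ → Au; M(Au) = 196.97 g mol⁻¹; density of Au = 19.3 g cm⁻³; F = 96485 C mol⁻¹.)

Q = I·t = 28.20 × 2680.0 = 75580 C; n(e⁻) = 0.7833 mol.
n(Au) = n(e⁻)/3 = 0.2611 mol, so m = 0.2611 × 196.97 = 51.43 g.
Volume = m/ρ = 51.43 / 19.3 = 2.665 cm³.
Thickness = V/A = 2.665 / 544 = 0.00490 cm = 49.0 μm.

49.0 μm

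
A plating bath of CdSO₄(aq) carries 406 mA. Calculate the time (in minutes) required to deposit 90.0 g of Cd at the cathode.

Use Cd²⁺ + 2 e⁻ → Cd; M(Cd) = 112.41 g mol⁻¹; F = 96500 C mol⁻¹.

6340 min

n(Cd) = m/M = 90.0 / 112.41 = 0.8006 mol.
Each Cd atom requires 2 electrons, so n(e⁻) = 2 × 0.8006 = 1.601 mol.
Q = n(e⁻)·F = 1.601 × 96500 = 154500 C.
t = Q/I = 154500 / 0.4060 A = 380600 s = 6340 min.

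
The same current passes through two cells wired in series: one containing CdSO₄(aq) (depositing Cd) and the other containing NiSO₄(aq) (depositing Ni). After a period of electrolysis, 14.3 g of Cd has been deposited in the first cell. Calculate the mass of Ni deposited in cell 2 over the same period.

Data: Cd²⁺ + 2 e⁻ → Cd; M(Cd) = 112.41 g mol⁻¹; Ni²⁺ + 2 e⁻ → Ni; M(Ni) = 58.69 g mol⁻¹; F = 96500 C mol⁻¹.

n(Cd) = 14.3 / 112.41 = 0.1272 mol.
Since Cd²⁺ + 2 e⁻ → Cd, n(e⁻) passed = 2 × 0.1272 = 0.2544 mol.
Cells in series carry the same charge, so the same 0.2544 mol of electrons passes through cell 2.
Ni²⁺ + 2 e⁻ → Ni, so n(Ni) = 0.2544 / 2 = 0.1272 mol.
m(Ni) = 0.1272 × 58.69 = 7.47 g.

7.47 g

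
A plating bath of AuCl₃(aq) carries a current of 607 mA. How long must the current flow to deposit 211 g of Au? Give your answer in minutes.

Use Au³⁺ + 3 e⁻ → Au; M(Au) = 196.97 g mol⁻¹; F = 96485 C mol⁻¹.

8510 min

n(Au) = m/M = 211 / 196.97 = 1.071 mol.
Each Au atom requires 3 electrons, so n(e⁻) = 3 × 1.071 = 3.214 mol.
Q = n(e⁻)·F = 3.214 × 96485 = 310100 C.
t = Q/I = 310100 / 0.6070 A = 510800 s = 8510 min.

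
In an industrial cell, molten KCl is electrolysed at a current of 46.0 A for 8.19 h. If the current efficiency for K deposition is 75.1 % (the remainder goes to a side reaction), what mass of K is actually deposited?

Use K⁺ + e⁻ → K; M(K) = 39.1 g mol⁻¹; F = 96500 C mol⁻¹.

413 g

Q = I·t = 46.00 × 29484 = 1356000 C.
n(e⁻) = 1356000/96500 = 14.05 mol; theoretically n(K) = 14.05/1 = 14.05 mol, m_theo = 549.5 g.
At 75.1 % efficiency, m_actual = 0.751 × 549.5 = 413 g.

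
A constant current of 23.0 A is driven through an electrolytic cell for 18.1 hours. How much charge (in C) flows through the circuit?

Q = I·t = 23.00 A × 65160 s = 1.50 × 10⁶ C.

1.50 × 10⁶ C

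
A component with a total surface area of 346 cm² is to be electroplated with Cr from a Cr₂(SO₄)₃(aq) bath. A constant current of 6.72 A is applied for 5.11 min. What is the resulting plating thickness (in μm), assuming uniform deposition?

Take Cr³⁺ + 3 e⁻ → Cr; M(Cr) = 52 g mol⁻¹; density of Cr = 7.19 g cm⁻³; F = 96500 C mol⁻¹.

1.49 μm

Q = I·t = 6.720 × 306.60 = 2060 C; n(e⁻) = 0.02135 mol.
n(Cr) = n(e⁻)/3 = 0.007117 mol, so m = 0.007117 × 52 = 0.3701 g.
Volume = m/ρ = 0.3701 / 7.19 = 0.05147 cm³.
Thickness = V/A = 0.05147 / 346 = 1.49 × 10⁻⁴ cm = 1.49 μm.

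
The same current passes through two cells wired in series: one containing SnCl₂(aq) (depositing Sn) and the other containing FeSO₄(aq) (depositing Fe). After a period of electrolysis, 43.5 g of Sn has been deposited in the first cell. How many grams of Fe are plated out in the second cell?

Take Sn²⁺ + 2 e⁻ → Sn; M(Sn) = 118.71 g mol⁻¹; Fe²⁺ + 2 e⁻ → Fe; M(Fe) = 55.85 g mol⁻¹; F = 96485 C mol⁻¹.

n(Sn) = 43.5 / 118.71 = 0.3664 mol.
Since Sn²⁺ + 2 e⁻ → Sn, n(e⁻) passed = 2 × 0.3664 = 0.7329 mol.
Cells in series carry the same charge, so the same 0.7329 mol of electrons passes through cell 2.
Fe²⁺ + 2 e⁻ → Fe, so n(Fe) = 0.7329 / 2 = 0.3664 mol.
m(Fe) = 0.3664 × 55.85 = 20.5 g.

20.5 g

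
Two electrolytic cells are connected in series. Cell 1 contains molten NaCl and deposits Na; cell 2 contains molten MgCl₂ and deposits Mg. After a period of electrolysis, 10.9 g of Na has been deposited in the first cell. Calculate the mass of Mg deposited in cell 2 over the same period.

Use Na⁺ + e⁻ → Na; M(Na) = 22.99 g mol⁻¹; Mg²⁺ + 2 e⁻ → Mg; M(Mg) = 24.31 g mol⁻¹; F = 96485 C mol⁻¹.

5.76 g

n(Na) = 10.9 / 22.99 = 0.4741 mol.
Since Na⁺ + e⁻ → Na, n(e⁻) passed = 1 × 0.4741 = 0.4741 mol.
Cells in series carry the same charge, so the same 0.4741 mol of electrons passes through cell 2.
Mg²⁺ + 2 e⁻ → Mg, so n(Mg) = 0.4741 / 2 = 0.2371 mol.
m(Mg) = 0.2371 × 24.31 = 5.76 g.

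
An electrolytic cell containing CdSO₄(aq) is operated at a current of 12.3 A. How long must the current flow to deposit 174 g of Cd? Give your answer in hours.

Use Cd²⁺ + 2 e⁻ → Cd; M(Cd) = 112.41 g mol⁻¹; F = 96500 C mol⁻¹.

n(Cd) = m/M = 174 / 112.41 = 1.548 mol.
Each Cd atom requires 2 electrons, so n(e⁻) = 2 × 1.548 = 3.096 mol.
Q = n(e⁻)·F = 3.096 × 96500 = 298700 C.
t = Q/I = 298700 / 12.30 A = 24290 s = 6.75 h.

6.75 h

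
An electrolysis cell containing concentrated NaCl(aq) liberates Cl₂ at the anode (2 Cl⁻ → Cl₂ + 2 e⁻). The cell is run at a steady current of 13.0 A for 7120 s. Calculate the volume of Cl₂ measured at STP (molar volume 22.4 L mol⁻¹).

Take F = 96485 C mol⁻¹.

10.7 L

Q = I·t = 13.00 A × 7120.0 s = 92560 C.
n(e⁻) = Q/F = 92560 / 96485 = 0.9593 mol.
2 electrons are transferred per Cl₂ molecule, so n(Cl₂) = 0.9593 / 2 = 0.4797 mol.
V = n × V_m = 0.4797 × 22.4 = 10.7 L.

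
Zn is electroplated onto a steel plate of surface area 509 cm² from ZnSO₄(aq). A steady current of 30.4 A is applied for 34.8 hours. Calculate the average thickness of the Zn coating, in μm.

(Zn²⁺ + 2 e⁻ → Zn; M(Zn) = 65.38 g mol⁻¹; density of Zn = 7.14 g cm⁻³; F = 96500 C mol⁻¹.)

Q = I·t = 30.40 × 125280 = 3809000 C; n(e⁻) = 39.47 mol.
n(Zn) = n(e⁻)/2 = 19.73 mol, so m = 19.73 × 65.38 = 1290 g.
Volume = m/ρ = 1290 / 7.14 = 180.7 cm³.
Thickness = V/A = 180.7 / 509 = 0.355 cm = 3550 μm.

3550 μm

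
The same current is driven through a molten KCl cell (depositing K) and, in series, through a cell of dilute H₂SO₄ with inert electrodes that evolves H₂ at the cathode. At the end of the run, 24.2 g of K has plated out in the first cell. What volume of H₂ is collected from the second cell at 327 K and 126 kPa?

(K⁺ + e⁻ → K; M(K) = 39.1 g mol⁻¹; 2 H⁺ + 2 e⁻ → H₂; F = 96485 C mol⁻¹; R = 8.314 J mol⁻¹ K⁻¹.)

n(K) = 24.2 / 39.1 = 0.6189 mol, so n(e⁻) = 1 × 0.6189 = 0.6189 mol.
The cells are in series, so the same 0.6189 mol of electrons passes through the second cell.
2 H⁺ + 2 e⁻ → H₂ — 2 mol e⁻ per mol H₂, so n(H₂) = 0.6189/2 = 0.3095 mol.
V = nRT/P = (0.3095 × 8.314 × 327) / (126 × 10³) = 0.00668 m³ = 6.68 L.

6.68 L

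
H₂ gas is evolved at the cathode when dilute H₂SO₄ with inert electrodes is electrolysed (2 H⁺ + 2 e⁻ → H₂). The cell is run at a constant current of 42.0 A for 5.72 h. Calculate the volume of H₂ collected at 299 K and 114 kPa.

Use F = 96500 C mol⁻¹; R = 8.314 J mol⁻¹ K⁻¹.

Q = I·t = 42.00 A × 20592 s = 864900 C.
n(e⁻) = Q/F = 864900 / 96500 = 8.962 mol.
2 electrons are transferred per H₂ molecule, so n(H₂) = 8.962 / 2 = 4.481 mol.
V = nRT/P = (4.481 × 8.314 × 299) / (114 × 10³ Pa) = 0.0977 m³ = 97.7 L.

97.7 L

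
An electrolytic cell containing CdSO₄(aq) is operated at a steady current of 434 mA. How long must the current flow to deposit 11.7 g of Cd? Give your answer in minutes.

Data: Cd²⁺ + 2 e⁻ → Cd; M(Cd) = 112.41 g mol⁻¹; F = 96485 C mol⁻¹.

n(Cd) = m/M = 11.7 / 112.41 = 0.1041 mol.
Each Cd atom requires 2 electrons, so n(e⁻) = 2 × 0.1041 = 0.2082 mol.
Q = n(e⁻)·F = 0.2082 × 96485 = 20080 C.
t = Q/I = 20080 / 0.4340 A = 46280 s = 771 min.

771 min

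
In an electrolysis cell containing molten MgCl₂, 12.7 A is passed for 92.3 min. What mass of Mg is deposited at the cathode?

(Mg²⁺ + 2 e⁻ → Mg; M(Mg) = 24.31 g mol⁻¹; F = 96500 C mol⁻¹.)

8.86 g

Q = I·t = 12.70 A × 5538.0 s = 70330 C.
n(e⁻) = Q/F = 70330 / 96500 = 0.7288 mol.
Mg²⁺ + 2 e⁻ → Mg, so n(Mg) = n(e⁻)/2 = 0.3644 mol.
m = n·M = 0.3644 × 24.31 = 8.86 g.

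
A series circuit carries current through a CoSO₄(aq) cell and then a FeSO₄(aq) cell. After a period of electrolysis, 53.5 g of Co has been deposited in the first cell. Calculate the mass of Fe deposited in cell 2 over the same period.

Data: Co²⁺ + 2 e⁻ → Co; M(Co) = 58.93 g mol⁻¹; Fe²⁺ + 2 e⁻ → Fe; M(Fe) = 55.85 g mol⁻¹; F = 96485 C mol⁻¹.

n(Co) = 53.5 / 58.93 = 0.9079 mol.
Since Co²⁺ + 2 e⁻ → Co, n(e⁻) passed = 2 × 0.9079 = 1.816 mol.
Cells in series carry the same charge, so the same 1.816 mol of electrons passes through cell 2.
Fe²⁺ + 2 e⁻ → Fe, so n(Fe) = 1.816 / 2 = 0.9079 mol.
m(Fe) = 0.9079 × 55.85 = 50.7 g.

50.7 g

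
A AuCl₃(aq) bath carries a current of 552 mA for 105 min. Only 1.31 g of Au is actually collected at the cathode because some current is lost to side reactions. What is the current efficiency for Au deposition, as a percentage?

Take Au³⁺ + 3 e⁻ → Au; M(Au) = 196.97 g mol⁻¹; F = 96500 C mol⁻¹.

55.4 %

Q = I·t = 0.5520 × 6300.0 = 3478 C; n(e⁻) = 3478/96500 = 0.03604 mol.
Theoretical n(Au) = n(e⁻)/3 = 0.01201 mol, i.e. m_theo = 0.01201 × 196.97 = 2.366 g.
Efficiency = m_actual / m_theo = 1.31 / 2.366 = 55.4 %.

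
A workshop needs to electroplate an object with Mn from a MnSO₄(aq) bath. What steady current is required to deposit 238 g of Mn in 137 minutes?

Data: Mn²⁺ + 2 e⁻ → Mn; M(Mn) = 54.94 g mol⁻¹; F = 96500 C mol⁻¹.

102 A

n(Mn) = 238 / 54.94 = 4.332 mol.
n(e⁻) = 2 × 4.332 = 8.664 mol.
Q = n(e⁻)·F = 8.664 × 96500 = 836100 C.
I = Q/t = 836100 / 8220.0 s = 102 A.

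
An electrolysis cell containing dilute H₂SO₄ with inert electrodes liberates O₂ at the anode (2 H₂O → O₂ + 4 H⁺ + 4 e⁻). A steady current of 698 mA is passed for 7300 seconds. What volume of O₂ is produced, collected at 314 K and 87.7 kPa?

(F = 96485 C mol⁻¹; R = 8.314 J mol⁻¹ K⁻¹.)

0.393 L

Q = I·t = 0.6980 A × 7300.0 s = 5095 C.
n(e⁻) = Q/F = 5095 / 96485 = 0.05281 mol.
4 electrons are transferred per O₂ molecule, so n(O₂) = 0.05281 / 4 = 0.01320 mol.
V = nRT/P = (0.01320 × 8.314 × 314) / (87.7 × 10³ Pa) = 3.93 × 10⁻⁴ m³ = 0.393 L.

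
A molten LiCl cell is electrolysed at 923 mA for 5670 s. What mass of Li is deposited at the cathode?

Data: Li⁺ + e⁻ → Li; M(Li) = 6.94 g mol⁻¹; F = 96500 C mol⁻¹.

Q = I·t = 0.9230 A × 5670.0 s = 5233 C.
n(e⁻) = Q/F = 5233 / 96500 = 0.05423 mol.
Li⁺ + e⁻ → Li, so n(Li) = n(e⁻)/1 = 0.05423 mol.
m = n·M = 0.05423 × 6.94 = 0.376 g.

0.376 g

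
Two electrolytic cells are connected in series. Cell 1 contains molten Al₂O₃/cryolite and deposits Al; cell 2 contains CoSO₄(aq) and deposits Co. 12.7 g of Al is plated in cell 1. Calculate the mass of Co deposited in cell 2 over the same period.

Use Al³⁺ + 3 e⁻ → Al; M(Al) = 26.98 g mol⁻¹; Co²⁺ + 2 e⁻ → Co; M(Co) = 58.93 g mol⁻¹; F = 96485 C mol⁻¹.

n(Al) = 12.7 / 26.98 = 0.4707 mol.
Since Al³⁺ + 3 e⁻ → Al, n(e⁻) passed = 3 × 0.4707 = 1.412 mol.
Cells in series carry the same charge, so the same 1.412 mol of electrons passes through cell 2.
Co²⁺ + 2 e⁻ → Co, so n(Co) = 1.412 / 2 = 0.7061 mol.
m(Co) = 0.7061 × 58.93 = 41.6 g.

41.6 g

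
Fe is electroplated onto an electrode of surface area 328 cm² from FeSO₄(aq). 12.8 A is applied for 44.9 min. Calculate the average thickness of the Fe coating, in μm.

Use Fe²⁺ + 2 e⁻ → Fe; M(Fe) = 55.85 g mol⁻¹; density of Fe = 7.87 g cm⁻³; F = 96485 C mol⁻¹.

38.7 μm

Q = I·t = 12.80 × 2694.0 = 34480 C; n(e⁻) = 0.3574 mol.
n(Fe) = n(e⁻)/2 = 0.1787 mol, so m = 0.1787 × 55.85 = 9.980 g.
Volume = m/ρ = 9.980 / 7.87 = 1.268 cm³.
Thickness = V/A = 1.268 / 328 = 0.00387 cm = 38.7 μm.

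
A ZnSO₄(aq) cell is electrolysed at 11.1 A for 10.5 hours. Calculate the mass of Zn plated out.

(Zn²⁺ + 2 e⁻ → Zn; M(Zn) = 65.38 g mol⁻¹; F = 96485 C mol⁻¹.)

142 g

Q = I·t = 11.10 A × 37800 s = 419600 C.
n(e⁻) = Q/F = 419600 / 96485 = 4.349 mol.
Zn²⁺ + 2 e⁻ → Zn, so n(Zn) = n(e⁻)/2 = 2.174 mol.
m = n·M = 2.174 × 65.38 = 142 g.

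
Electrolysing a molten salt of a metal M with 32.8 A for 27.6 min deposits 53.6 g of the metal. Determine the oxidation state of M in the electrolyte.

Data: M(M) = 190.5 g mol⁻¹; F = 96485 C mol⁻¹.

Q = I·t = 32.80 A × 1656.0 s = 54320 C, so n(e⁻) = 54320/96485 = 0.5630 mol.
n(M) deposited = 53.6 / 190.5 = 0.2814 mol.
Electrons per atom = n(e⁻)/n(M) = 0.5630 / 0.2814 = 2.00 ≈ 2, so the ion is M²⁺.

+2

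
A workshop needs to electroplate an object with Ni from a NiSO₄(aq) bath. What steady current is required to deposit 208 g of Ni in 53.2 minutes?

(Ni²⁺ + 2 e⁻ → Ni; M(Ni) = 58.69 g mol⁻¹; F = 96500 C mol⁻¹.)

n(Ni) = 208 / 58.69 = 3.544 mol.
n(e⁻) = 2 × 3.544 = 7.088 mol.
Q = n(e⁻)·F = 7.088 × 96500 = 684000 C.
I = Q/t = 684000 / 3192.0 s = 214 A.

214 A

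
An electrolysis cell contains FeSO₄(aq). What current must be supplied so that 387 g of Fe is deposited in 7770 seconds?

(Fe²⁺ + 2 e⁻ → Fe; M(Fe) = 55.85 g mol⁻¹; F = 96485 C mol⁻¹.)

172 A

n(Fe) = 387 / 55.85 = 6.929 mol.
n(e⁻) = 2 × 6.929 = 13.86 mol.
Q = n(e⁻)·F = 13.86 × 96485 = 1337000 C.
I = Q/t = 1337000 / 7770.0 s = 172 A.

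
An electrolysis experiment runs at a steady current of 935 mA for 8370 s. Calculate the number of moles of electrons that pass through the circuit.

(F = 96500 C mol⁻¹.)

0.0811 mol

Q = I·t = 0.9350 A × 8370.0 s = 7826 C.
n(e⁻) = Q/F = 7826 / 96500 = 0.0811 mol.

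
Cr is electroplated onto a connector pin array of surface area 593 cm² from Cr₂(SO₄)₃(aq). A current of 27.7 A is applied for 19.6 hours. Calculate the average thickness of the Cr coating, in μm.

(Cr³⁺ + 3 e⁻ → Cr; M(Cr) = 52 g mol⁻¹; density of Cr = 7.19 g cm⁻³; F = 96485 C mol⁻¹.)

824 μm

Q = I·t = 27.70 × 70560 = 1955000 C; n(e⁻) = 20.26 mol.
n(Cr) = n(e⁻)/3 = 6.752 mol, so m = 6.752 × 52 = 351.1 g.
Volume = m/ρ = 351.1 / 7.19 = 48.84 cm³.
Thickness = V/A = 48.84 / 593 = 0.0824 cm = 824 μm.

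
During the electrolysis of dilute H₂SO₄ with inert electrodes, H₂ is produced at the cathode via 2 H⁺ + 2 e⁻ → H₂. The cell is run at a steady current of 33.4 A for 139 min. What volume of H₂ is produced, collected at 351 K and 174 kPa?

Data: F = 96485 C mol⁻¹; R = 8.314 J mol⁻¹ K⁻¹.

24.2 L

Q = I·t = 33.40 A × 8340.0 s = 278600 C.
n(e⁻) = Q/F = 278600 / 96485 = 2.887 mol.
2 electrons are transferred per H₂ molecule, so n(H₂) = 2.887 / 2 = 1.444 mol.
V = nRT/P = (1.444 × 8.314 × 351) / (174 × 10³ Pa) = 0.0242 m³ = 24.2 L.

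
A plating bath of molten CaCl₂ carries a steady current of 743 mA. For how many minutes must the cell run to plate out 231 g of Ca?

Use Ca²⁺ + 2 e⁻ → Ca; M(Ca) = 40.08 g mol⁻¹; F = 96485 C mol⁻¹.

24900 min

n(Ca) = m/M = 231 / 40.08 = 5.763 mol.
Each Ca atom requires 2 electrons, so n(e⁻) = 2 × 5.763 = 11.53 mol.
Q = n(e⁻)·F = 11.53 × 96485 = 1112000 C.
t = Q/I = 1112000 / 0.7430 A = 1497000 s = 24900 min.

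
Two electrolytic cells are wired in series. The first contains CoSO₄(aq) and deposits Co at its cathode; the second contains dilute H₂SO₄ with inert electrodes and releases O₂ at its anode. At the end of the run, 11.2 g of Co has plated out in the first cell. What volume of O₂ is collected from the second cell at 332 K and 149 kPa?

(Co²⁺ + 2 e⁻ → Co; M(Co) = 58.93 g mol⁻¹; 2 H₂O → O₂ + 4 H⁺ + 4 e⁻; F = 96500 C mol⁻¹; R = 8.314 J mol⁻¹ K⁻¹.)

1.76 L

n(Co) = 11.2 / 58.93 = 0.1901 mol, so n(e⁻) = 2 × 0.1901 = 0.3801 mol.
The cells are in series, so the same 0.3801 mol of electrons passes through the second cell.
2 H₂O → O₂ + 4 H⁺ + 4 e⁻ — 4 mol e⁻ per mol O₂, so n(O₂) = 0.3801/4 = 0.09503 mol.
V = nRT/P = (0.09503 × 8.314 × 332) / (149 × 10³) = 0.00176 m³ = 1.76 L.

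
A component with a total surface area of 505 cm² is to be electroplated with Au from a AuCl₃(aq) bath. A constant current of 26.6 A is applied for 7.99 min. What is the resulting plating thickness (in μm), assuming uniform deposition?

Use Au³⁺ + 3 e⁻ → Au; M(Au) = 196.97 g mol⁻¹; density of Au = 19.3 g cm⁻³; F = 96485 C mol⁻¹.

Q = I·t = 26.60 × 479.40 = 12750 C; n(e⁻) = 0.1322 mol.
n(Au) = n(e⁻)/3 = 0.04406 mol, so m = 0.04406 × 196.97 = 8.678 g.
Volume = m/ρ = 8.678 / 19.3 = 0.4496 cm³.
Thickness = V/A = 0.4496 / 505 = 8.90 × 10⁻⁴ cm = 8.90 μm.

8.90 μm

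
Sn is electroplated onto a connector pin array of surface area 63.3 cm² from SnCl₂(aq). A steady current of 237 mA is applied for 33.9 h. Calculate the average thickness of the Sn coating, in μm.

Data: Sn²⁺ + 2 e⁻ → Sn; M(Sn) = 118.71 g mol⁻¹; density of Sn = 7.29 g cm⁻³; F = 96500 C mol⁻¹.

Q = I·t = 0.2370 × 122040 = 28920 C; n(e⁻) = 0.2997 mol.
n(Sn) = n(e⁻)/2 = 0.1499 mol, so m = 0.1499 × 118.71 = 17.79 g.
Volume = m/ρ = 17.79 / 7.29 = 2.440 cm³.
Thickness = V/A = 2.440 / 63.3 = 0.0386 cm = 386 μm.

386 μm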